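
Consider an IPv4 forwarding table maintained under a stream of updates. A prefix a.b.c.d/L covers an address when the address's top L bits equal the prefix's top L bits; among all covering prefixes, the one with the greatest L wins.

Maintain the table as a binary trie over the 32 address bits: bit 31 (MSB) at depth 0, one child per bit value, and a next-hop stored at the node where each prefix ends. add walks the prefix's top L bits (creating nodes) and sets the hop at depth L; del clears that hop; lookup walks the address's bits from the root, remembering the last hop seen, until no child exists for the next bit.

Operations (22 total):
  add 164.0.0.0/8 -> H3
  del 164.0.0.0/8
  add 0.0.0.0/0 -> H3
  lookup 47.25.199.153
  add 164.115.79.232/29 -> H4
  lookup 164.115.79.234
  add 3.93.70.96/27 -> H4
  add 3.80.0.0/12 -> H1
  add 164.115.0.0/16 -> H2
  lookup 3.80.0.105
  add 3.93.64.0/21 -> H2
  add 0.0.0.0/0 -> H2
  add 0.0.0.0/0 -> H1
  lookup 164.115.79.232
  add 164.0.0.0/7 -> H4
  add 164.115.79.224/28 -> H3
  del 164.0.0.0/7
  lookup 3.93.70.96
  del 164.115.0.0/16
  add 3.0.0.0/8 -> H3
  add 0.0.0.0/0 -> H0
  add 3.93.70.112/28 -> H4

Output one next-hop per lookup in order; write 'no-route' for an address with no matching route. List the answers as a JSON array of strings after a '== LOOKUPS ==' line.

Apply in order:
  add 164.0.0.0/8 -> H3 at depth 8
  del 164.0.0.0/8 (clear depth 8)
  add 0.0.0.0/0 -> H3 at depth 0
  lookup 47.25.199.153: bits ε walk d0:H3 -> H3
  add 164.115.79.232/29 -> H4 at depth 29
  lookup 164.115.79.234: bits 10100100011100110100111111101 walk d0:H3→d1:-→d2:-→d3:-→d4:-→d5:-→d6:-→d7:-→d8:-→d9:-→d10:-→d11:-→d12:-→d13:-→d14:-→d15:-→d16:-→d17:-→d18:-→d19:-→d20:-→d21:-→d22:-→d23:-→d24:-→d25:-→d26:-→d27:-→d28:-→d29:H4 -> H4
  add 3.93.70.96/27 -> H4 at depth 27
  add 3.80.0.0/12 -> H1 at depth 12
  add 164.115.0.0/16 -> H2 at depth 16
  lookup 3.80.0.105: bits 000000110101 walk d0:H3→d1:-→d2:-→d3:-→d4:-→d5:-→d6:-→d7:-→d8:-→d9:-→d10:-→d11:-→d12:H1 -> H1
  add 3.93.64.0/21 -> H2 at depth 21
  add 0.0.0.0/0 -> H2 at depth 0
  add 0.0.0.0/0 -> H1 at depth 0
  lookup 164.115.79.232: bits 10100100011100110100111111101 walk d0:H1→d1:-→d2:-→d3:-→d4:-→d5:-→d6:-→d7:-→d8:-→d9:-→d10:-→d11:-→d12:-→d13:-→d14:-→d15:-→d16:H2→d17:-→d18:-→d19:-→d20:-→d21:-→d22:-→d23:-→d24:-→d25:-→d26:-→d27:-→d28:-→d29:H4 -> H4
  add 164.0.0.0/7 -> H4 at depth 7
  add 164.115.79.224/28 -> H3 at depth 28
  del 164.0.0.0/7 (clear depth 7)
  lookup 3.93.70.96: bits 000000110101110101000110011 walk d0:H1→d1:-→d2:-→d3:-→d4:-→d5:-→d6:-→d7:-→d8:-→d9:-→d10:-→d11:-→d12:H1→d13:-→d14:-→d15:-→d16:-→d17:-→d18:-→d19:-→d20:-→d21:H2→d22:-→d23:-→d24:-→d25:-→d26:-→d27:H4 -> H4
  del 164.115.0.0/16 (clear depth 16)
  add 3.0.0.0/8 -> H3 at depth 8
  add 0.0.0.0/0 -> H0 at depth 0
  add 3.93.70.112/28 -> H4 at depth 28

== LOOKUPS ==
["H3","H4","H1","H4","H4"]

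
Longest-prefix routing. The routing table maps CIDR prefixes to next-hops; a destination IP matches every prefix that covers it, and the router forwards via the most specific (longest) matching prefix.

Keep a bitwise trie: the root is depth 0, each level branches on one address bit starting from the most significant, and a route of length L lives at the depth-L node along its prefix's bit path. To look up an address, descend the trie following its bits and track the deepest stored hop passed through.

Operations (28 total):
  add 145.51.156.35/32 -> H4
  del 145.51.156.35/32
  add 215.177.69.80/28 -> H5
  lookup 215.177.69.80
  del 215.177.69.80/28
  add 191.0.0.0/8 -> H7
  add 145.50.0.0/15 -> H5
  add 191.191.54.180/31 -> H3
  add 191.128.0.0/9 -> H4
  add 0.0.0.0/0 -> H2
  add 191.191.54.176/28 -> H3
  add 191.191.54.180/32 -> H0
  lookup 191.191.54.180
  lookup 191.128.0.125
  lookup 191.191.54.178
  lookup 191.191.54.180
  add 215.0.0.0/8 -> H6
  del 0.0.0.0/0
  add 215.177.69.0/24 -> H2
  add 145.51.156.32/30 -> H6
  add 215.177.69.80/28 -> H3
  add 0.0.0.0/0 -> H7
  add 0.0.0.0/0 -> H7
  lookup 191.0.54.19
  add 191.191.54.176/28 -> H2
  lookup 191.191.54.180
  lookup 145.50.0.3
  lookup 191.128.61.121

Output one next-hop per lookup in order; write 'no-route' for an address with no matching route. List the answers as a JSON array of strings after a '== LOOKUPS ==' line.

Apply in order:
  + 145.51.156.35/32 (H4) depth=32
  - 145.51.156.35/32 clear@32
  + 215.177.69.80/28 (H5) depth=28
  Q 215.177.69.80: descend 1101011110110001010001010101 ; hops seen [H5] ; pick H5
  - 215.177.69.80/28 clear@28
  + 191.0.0.0/8 (H7) depth=8
  + 145.50.0.0/15 (H5) depth=15
  + 191.191.54.180/31 (H3) depth=31
  + 191.128.0.0/9 (H4) depth=9
  + 0.0.0.0/0 (H2) depth=0
  + 191.191.54.176/28 (H3) depth=28
  + 191.191.54.180/32 (H0) depth=32
  Q 191.191.54.180: descend 10111111101111110011011010110100 ; hops seen [H2,H7,H4,H3,H3,H0] ; pick H0
  Q 191.128.0.125: descend 1011111110 ; hops seen [H2,H7,H4] ; pick H4
  Q 191.191.54.178: descend 10111111101111110011011010110 ; hops seen [H2,H7,H4,H3] ; pick H3
  Q 191.191.54.180: descend 10111111101111110011011010110100 ; hops seen [H2,H7,H4,H3,H3,H0] ; pick H0
  + 215.0.0.0/8 (H6) depth=8
  - 0.0.0.0/0 clear@0
  + 215.177.69.0/24 (H2) depth=24
  + 145.51.156.32/30 (H6) depth=30
  + 215.177.69.80/28 (H3) depth=28
  + 0.0.0.0/0 (H7) depth=0
  + 0.0.0.0/0 (H7) depth=0
  Q 191.0.54.19: descend 10111111 ; hops seen [H7,H7] ; pick H7
  + 191.191.54.176/28 (H2) depth=28
  Q 191.191.54.180: descend 10111111101111110011011010110100 ; hops seen [H7,H7,H4,H2,H3,H0] ; pick H0
  Q 145.50.0.3: descend 100100010011001 ; hops seen [H7,H5] ; pick H5
  Q 191.128.61.121: descend 1011111110 ; hops seen [H7,H7,H4] ; pick H4

== LOOKUPS ==
["H5","H0","H4","H3","H0","H7","H0","H5","H4"]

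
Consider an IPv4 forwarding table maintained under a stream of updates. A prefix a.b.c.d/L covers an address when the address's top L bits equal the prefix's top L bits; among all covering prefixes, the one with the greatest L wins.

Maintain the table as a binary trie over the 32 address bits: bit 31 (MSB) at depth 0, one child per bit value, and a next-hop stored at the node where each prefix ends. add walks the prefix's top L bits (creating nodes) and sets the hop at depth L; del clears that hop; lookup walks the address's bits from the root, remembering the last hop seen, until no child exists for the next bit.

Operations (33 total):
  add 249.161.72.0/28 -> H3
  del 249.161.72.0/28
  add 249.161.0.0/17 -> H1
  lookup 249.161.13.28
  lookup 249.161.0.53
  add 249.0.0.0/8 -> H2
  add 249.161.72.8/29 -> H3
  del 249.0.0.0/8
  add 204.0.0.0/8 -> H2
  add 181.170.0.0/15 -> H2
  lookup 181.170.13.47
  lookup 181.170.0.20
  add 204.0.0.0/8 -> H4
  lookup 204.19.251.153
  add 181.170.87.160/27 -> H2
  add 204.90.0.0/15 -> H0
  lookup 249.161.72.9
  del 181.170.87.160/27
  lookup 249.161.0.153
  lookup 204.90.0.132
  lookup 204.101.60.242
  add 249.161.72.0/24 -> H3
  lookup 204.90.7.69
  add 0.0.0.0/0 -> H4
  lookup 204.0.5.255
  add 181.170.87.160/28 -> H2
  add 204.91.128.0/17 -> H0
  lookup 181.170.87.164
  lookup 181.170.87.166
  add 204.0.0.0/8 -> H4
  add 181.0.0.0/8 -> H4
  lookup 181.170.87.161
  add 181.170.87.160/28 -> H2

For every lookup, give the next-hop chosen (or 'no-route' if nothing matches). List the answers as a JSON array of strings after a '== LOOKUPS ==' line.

Trace:
  + 249.161.72.0/28 (H3) depth=28
  del 249.161.72.0/28 (clear depth 28)
  + 249.161.0.0/17 (H1) depth=17
  lookup 249.161.13.28: bits 11111001101000010 walk d0:-→d1:-→d2:-→d3:-→d4:-→d5:-→d6:-→d7:-→d8:-→d9:-→d10:-→d11:-→d12:-→d13:-→d14:-→d15:-→d16:-→d17:H1 -> H1
  lookup 249.161.0.53: bits 11111001101000010 walk d0:-→d1:-→d2:-→d3:-→d4:-→d5:-→d6:-→d7:-→d8:-→d9:-→d10:-→d11:-→d12:-→d13:-→d14:-→d15:-→d16:-→d17:H1 -> H1
  + 249.0.0.0/8 (H2) depth=8
  + 249.161.72.8/29 (H3) depth=29
  del 249.0.0.0/8 (clear depth 8)
  + 204.0.0.0/8 (H2) depth=8
  + 181.170.0.0/15 (H2) depth=15
  lookup 181.170.13.47: bits 101101011010101 walk d0:-→d1:-→d2:-→d3:-→d4:-→d5:-→d6:-→d7:-→d8:-→d9:-→d10:-→d11:-→d12:-→d13:-→d14:-→d15:H2 -> H2
  lookup 181.170.0.20: bits 101101011010101 walk d0:-→d1:-→d2:-→d3:-→d4:-→d5:-→d6:-→d7:-→d8:-→d9:-→d10:-→d11:-→d12:-→d13:-→d14:-→d15:H2 -> H2
  + 204.0.0.0/8 (H4) depth=8
  lookup 204.19.251.153: bits 11001100 walk d0:-→d1:-→d2:-→d3:-→d4:-→d5:-→d6:-→d7:-→d8:H4 -> H4
  + 181.170.87.160/27 (H2) depth=27
  + 204.90.0.0/15 (H0) depth=15
  lookup 249.161.72.9: bits 11111001101000010100100000001 walk d0:-→d1:-→d2:-→d3:-→d4:-→d5:-→d6:-→d7:-→d8:-→d9:-→d10:-→d11:-→d12:-→d13:-→d14:-→d15:-→d16:-→d17:H1→d18:-→d19:-→d20:-→d21:-→d22:-→d23:-→d24:-→d25:-→d26:-→d27:-→d28:-→d29:H3 -> H3
  del 181.170.87.160/27 (clear depth 27)
  lookup 249.161.0.153: bits 11111001101000010 walk d0:-→d1:-→d2:-→d3:-→d4:-→d5:-→d6:-→d7:-→d8:-→d9:-→d10:-→d11:-→d12:-→d13:-→d14:-→d15:-→d16:-→d17:H1 -> H1
  lookup 204.90.0.132: bits 110011000101101 walk d0:-→d1:-→d2:-→d3:-→d4:-→d5:-→d6:-→d7:-→d8:H4→d9:-→d10:-→d11:-→d12:-→d13:-→d14:-→d15:H0 -> H0
  lookup 204.101.60.242: bits 1100110001 walk d0:-→d1:-→d2:-→d3:-→d4:-→d5:-→d6:-→d7:-→d8:H4→d9:-→d10:- -> H4
  + 249.161.72.0/24 (H3) depth=24
  lookup 204.90.7.69: bits 110011000101101 walk d0:-→d1:-→d2:-→d3:-→d4:-→d5:-→d6:-→d7:-→d8:H4→d9:-→d10:-→d11:-→d12:-→d13:-→d14:-→d15:H0 -> H0
  + 0.0.0.0/0 (H4) depth=0
  lookup 204.0.5.255: bits 110011000 walk d0:H4→d1:-→d2:-→d3:-→d4:-→d5:-→d6:-→d7:-→d8:H4→d9:- -> H4
  + 181.170.87.160/28 (H2) depth=28
  + 204.91.128.0/17 (H0) depth=17
  lookup 181.170.87.164: bits 1011010110101010010101111010 walk d0:H4→d1:-→d2:-→d3:-→d4:-→d5:-→d6:-→d7:-→d8:-→d9:-→d10:-→d11:-→d12:-→d13:-→d14:-→d15:H2→d16:-→d17:-→d18:-→d19:-→d20:-→d21:-→d22:-→d23:-→d24:-→d25:-→d26:-→d27:-→d28:H2 -> H2
  lookup 181.170.87.166: bits 1011010110101010010101111010 walk d0:H4→d1:-→d2:-→d3:-→d4:-→d5:-→d6:-→d7:-→d8:-→d9:-→d10:-→d11:-→d12:-→d13:-→d14:-→d15:H2→d16:-→d17:-→d18:-→d19:-→d20:-→d21:-→d22:-→d23:-→d24:-→d25:-→d26:-→d27:-→d28:H2 -> H2
  + 204.0.0.0/8 (H4) depth=8
  + 181.0.0.0/8 (H4) depth=8
  lookup 181.170.87.161: bits 1011010110101010010101111010 walk d0:H4→d1:-→d2:-→d3:-→d4:-→d5:-→d6:-→d7:-→d8:H4→d9:-→d10:-→d11:-→d12:-→d13:-→d14:-→d15:H2→d16:-→d17:-→d18:-→d19:-→d20:-→d21:-→d22:-→d23:-→d24:-→d25:-→d26:-→d27:-→d28:H2 -> H2
  + 181.170.87.160/28 (H2) depth=28

== LOOKUPS ==
["H1","H1","H2","H2","H4","H3","H1","H0","H4","H0","H4","H2","H2","H2"]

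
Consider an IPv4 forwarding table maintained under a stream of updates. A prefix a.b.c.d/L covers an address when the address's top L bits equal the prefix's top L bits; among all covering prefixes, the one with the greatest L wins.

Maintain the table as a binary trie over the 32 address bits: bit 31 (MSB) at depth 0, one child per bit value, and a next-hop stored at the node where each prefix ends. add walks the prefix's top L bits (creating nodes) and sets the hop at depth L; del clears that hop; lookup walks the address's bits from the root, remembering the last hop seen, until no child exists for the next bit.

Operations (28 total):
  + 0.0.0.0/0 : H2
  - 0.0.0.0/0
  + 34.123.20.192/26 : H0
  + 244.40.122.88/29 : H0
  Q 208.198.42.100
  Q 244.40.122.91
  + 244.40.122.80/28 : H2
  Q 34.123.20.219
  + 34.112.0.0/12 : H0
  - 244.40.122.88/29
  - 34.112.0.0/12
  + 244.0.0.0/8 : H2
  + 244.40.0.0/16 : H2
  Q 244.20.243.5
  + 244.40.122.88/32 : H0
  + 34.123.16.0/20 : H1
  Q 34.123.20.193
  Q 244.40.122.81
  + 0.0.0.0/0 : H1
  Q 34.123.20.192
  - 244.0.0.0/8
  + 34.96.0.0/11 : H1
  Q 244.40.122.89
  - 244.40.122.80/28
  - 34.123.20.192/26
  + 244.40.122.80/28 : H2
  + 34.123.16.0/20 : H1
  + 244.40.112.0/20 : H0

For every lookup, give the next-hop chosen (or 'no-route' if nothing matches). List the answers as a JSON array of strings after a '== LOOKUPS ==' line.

Process each operation:
  + 0.0.0.0/0 (H2) depth=0
  del 0.0.0.0/0 (clear depth 0)
  + 34.123.20.192/26 (H0) depth=26
  + 244.40.122.88/29 (H0) depth=29
  ? 208.198.42.100  path d0:-→d1:-→d2:-  best=no-route
  ? 244.40.122.91  path d0:-→d1:-→d2:-→d3:-→d4:-→d5:-→d6:-→d7:-→d8:-→d9:-→d10:-→d11:-→d12:-→d13:-→d14:-→d15:-→d16:-→d17:-→d18:-→d19:-→d20:-→d21:-→d22:-→d23:-→d24:-→d25:-→d26:-→d27:-→d28:-→d29:H0  best=H0
  + 244.40.122.80/28 (H2) depth=28
  ? 34.123.20.219  path d0:-→d1:-→d2:-→d3:-→d4:-→d5:-→d6:-→d7:-→d8:-→d9:-→d10:-→d11:-→d12:-→d13:-→d14:-→d15:-→d16:-→d17:-→d18:-→d19:-→d20:-→d21:-→d22:-→d23:-→d24:-→d25:-→d26:H0  best=H0
  + 34.112.0.0/12 (H0) depth=12
  del 244.40.122.88/29 (clear depth 29)
  del 34.112.0.0/12 (clear depth 12)
  + 244.0.0.0/8 (H2) depth=8
  + 244.40.0.0/16 (H2) depth=16
  ? 244.20.243.5  path d0:-→d1:-→d2:-→d3:-→d4:-→d5:-→d6:-→d7:-→d8:H2→d9:-→d10:-  best=H2
  + 244.40.122.88/32 (H0) depth=32
  + 34.123.16.0/20 (H1) depth=20
  ? 34.123.20.193  path d0:-→d1:-→d2:-→d3:-→d4:-→d5:-→d6:-→d7:-→d8:-→d9:-→d10:-→d11:-→d12:-→d13:-→d14:-→d15:-→d16:-→d17:-→d18:-→d19:-→d20:H1→d21:-→d22:-→d23:-→d24:-→d25:-→d26:H0  best=H0
  ? 244.40.122.81  path d0:-→d1:-→d2:-→d3:-→d4:-→d5:-→d6:-→d7:-→d8:H2→d9:-→d10:-→d11:-→d12:-→d13:-→d14:-→d15:-→d16:H2→d17:-→d18:-→d19:-→d20:-→d21:-→d22:-→d23:-→d24:-→d25:-→d26:-→d27:-→d28:H2  best=H2
  + 0.0.0.0/0 (H1) depth=0
  ? 34.123.20.192  path d0:H1→d1:-→d2:-→d3:-→d4:-→d5:-→d6:-→d7:-→d8:-→d9:-→d10:-→d11:-→d12:-→d13:-→d14:-→d15:-→d16:-→d17:-→d18:-→d19:-→d20:H1→d21:-→d22:-→d23:-→d24:-→d25:-→d26:H0  best=H0
  del 244.0.0.0/8 (clear depth 8)
  + 34.96.0.0/11 (H1) depth=11
  ? 244.40.122.89  path d0:H1→d1:-→d2:-→d3:-→d4:-→d5:-→d6:-→d7:-→d8:-→d9:-→d10:-→d11:-→d12:-→d13:-→d14:-→d15:-→d16:H2→d17:-→d18:-→d19:-→d20:-→d21:-→d22:-→d23:-→d24:-→d25:-→d26:-→d27:-→d28:H2→d29:-→d30:-→d31:-  best=H2
  del 244.40.122.80/28 (clear depth 28)
  del 34.123.20.192/26 (clear depth 26)
  + 244.40.122.80/28 (H2) depth=28
  + 34.123.16.0/20 (H1) depth=20
  + 244.40.112.0/20 (H0) depth=20

== LOOKUPS ==
["no-route","H0","H0","H2","H0","H2","H0","H2"]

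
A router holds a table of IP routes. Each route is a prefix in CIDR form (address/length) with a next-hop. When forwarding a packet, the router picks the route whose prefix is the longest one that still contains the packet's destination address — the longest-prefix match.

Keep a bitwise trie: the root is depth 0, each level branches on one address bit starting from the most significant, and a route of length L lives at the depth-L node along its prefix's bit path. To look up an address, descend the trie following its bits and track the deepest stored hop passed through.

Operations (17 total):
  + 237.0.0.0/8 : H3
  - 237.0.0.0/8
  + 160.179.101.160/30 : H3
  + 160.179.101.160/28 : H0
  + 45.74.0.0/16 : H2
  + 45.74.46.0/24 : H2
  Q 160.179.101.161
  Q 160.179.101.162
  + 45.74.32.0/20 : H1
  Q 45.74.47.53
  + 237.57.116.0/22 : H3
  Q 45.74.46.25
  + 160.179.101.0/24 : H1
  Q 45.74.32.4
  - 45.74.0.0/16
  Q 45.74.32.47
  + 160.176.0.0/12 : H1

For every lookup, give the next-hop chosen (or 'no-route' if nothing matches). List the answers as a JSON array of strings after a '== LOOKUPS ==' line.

Trace:
  + 237.0.0.0/8 (H3) depth=8
  del 237.0.0.0/8 (clear depth 8)
  + 160.179.101.160/30 (H3) depth=30
  + 160.179.101.160/28 (H0) depth=28
  + 45.74.0.0/16 (H2) depth=16
  + 45.74.46.0/24 (H2) depth=24
  lookup 160.179.101.161: bits 101000001011001101100101101000 walk d0:-→d1:-→d2:-→d3:-→d4:-→d5:-→d6:-→d7:-→d8:-→d9:-→d10:-→d11:-→d12:-→d13:-→d14:-→d15:-→d16:-→d17:-→d18:-→d19:-→d20:-→d21:-→d22:-→d23:-→d24:-→d25:-→d26:-→d27:-→d28:H0→d29:-→d30:H3 -> H3
  lookup 160.179.101.162: bits 101000001011001101100101101000 walk d0:-→d1:-→d2:-→d3:-→d4:-→d5:-→d6:-→d7:-→d8:-→d9:-→d10:-→d11:-→d12:-→d13:-→d14:-→d15:-→d16:-→d17:-→d18:-→d19:-→d20:-→d21:-→d22:-→d23:-→d24:-→d25:-→d26:-→d27:-→d28:H0→d29:-→d30:H3 -> H3
  + 45.74.32.0/20 (H1) depth=20
  lookup 45.74.47.53: bits 00101101010010100010111 walk d0:-→d1:-→d2:-→d3:-→d4:-→d5:-→d6:-→d7:-→d8:-→d9:-→d10:-→d11:-→d12:-→d13:-→d14:-→d15:-→d16:H2→d17:-→d18:-→d19:-→d20:H1→d21:-→d22:-→d23:- -> H1
  + 237.57.116.0/22 (H3) depth=22
  lookup 45.74.46.25: bits 001011010100101000101110 walk d0:-→d1:-→d2:-→d3:-→d4:-→d5:-→d6:-→d7:-→d8:-→d9:-→d10:-→d11:-→d12:-→d13:-→d14:-→d15:-→d16:H2→d17:-→d18:-→d19:-→d20:H1→d21:-→d22:-→d23:-→d24:H2 -> H2
  + 160.179.101.0/24 (H1) depth=24
  lookup 45.74.32.4: bits 00101101010010100010 walk d0:-→d1:-→d2:-→d3:-→d4:-→d5:-→d6:-→d7:-→d8:-→d9:-→d10:-→d11:-→d12:-→d13:-→d14:-→d15:-→d16:H2→d17:-→d18:-→d19:-→d20:H1 -> H1
  del 45.74.0.0/16 (clear depth 16)
  lookup 45.74.32.47: bits 00101101010010100010 walk d0:-→d1:-→d2:-→d3:-→d4:-→d5:-→d6:-→d7:-→d8:-→d9:-→d10:-→d11:-→d12:-→d13:-→d14:-→d15:-→d16:-→d17:-→d18:-→d19:-→d20:H1 -> H1
  + 160.176.0.0/12 (H1) depth=12

== LOOKUPS ==
["H3","H3","H1","H2","H1","H1"]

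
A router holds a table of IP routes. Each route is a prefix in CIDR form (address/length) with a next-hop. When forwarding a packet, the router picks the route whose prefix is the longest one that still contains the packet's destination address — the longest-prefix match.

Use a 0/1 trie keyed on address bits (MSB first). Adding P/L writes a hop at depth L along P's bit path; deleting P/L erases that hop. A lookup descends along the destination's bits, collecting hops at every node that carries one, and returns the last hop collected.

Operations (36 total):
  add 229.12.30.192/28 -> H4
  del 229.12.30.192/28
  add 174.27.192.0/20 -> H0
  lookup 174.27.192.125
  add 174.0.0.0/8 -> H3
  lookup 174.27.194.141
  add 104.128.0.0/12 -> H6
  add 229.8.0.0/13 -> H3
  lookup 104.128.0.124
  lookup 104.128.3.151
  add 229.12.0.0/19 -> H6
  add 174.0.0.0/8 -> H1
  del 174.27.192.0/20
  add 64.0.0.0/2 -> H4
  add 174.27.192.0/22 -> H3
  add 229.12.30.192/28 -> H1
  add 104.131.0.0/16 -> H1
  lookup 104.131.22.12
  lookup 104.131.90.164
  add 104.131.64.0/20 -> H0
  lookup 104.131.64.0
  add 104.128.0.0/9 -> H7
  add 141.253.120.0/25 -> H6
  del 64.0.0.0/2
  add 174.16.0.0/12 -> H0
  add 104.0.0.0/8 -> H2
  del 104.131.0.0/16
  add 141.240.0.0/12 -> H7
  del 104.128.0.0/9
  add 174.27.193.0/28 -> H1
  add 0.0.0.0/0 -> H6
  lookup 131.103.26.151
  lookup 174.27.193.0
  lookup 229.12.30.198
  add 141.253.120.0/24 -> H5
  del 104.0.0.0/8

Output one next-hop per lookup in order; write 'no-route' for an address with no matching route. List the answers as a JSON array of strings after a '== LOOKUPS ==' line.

Process each operation:
  + 229.12.30.192/28 (H4) depth=28
  - 229.12.30.192/28 clear@28
  + 174.27.192.0/20 (H0) depth=20
  lookup 174.27.192.125: bits 10101110000110111100 walk d0:-→d1:-→d2:-→d3:-→d4:-→d5:-→d6:-→d7:-→d8:-→d9:-→d10:-→d11:-→d12:-→d13:-→d14:-→d15:-→d16:-→d17:-→d18:-→d19:-→d20:H0 -> H0
  + 174.0.0.0/8 (H3) depth=8
  lookup 174.27.194.141: bits 10101110000110111100 walk d0:-→d1:-→d2:-→d3:-→d4:-→d5:-→d6:-→d7:-→d8:H3→d9:-→d10:-→d11:-→d12:-→d13:-→d14:-→d15:-→d16:-→d17:-→d18:-→d19:-→d20:H0 -> H0
  + 104.128.0.0/12 (H6) depth=12
  + 229.8.0.0/13 (H3) depth=13
  lookup 104.128.0.124: bits 011010001000 walk d0:-→d1:-→d2:-→d3:-→d4:-→d5:-→d6:-→d7:-→d8:-→d9:-→d10:-→d11:-→d12:H6 -> H6
  lookup 104.128.3.151: bits 011010001000 walk d0:-→d1:-→d2:-→d3:-→d4:-→d5:-→d6:-→d7:-→d8:-→d9:-→d10:-→d11:-→d12:H6 -> H6
  + 229.12.0.0/19 (H6) depth=19
  + 174.0.0.0/8 (H1) depth=8
  - 174.27.192.0/20 clear@20
  + 64.0.0.0/2 (H4) depth=2
  + 174.27.192.0/22 (H3) depth=22
  + 229.12.30.192/28 (H1) depth=28
  + 104.131.0.0/16 (H1) depth=16
  lookup 104.131.22.12: bits 0110100010000011 walk d0:-→d1:-→d2:H4→d3:-→d4:-→d5:-→d6:-→d7:-→d8:-→d9:-→d10:-→d11:-→d12:H6→d13:-→d14:-→d15:-→d16:H1 -> H1
  lookup 104.131.90.164: bits 0110100010000011 walk d0:-→d1:-→d2:H4→d3:-→d4:-→d5:-→d6:-→d7:-→d8:-→d9:-→d10:-→d11:-→d12:H6→d13:-→d14:-→d15:-→d16:H1 -> H1
  + 104.131.64.0/20 (H0) depth=20
  lookup 104.131.64.0: bits 01101000100000110100 walk d0:-→d1:-→d2:H4→d3:-→d4:-→d5:-→d6:-→d7:-→d8:-→d9:-→d10:-→d11:-→d12:H6→d13:-→d14:-→d15:-→d16:H1→d17:-→d18:-→d19:-→d20:H0 -> H0
  + 104.128.0.0/9 (H7) depth=9
  + 141.253.120.0/25 (H6) depth=25
  - 64.0.0.0/2 clear@2
  + 174.16.0.0/12 (H0) depth=12
  + 104.0.0.0/8 (H2) depth=8
  - 104.131.0.0/16 clear@16
  + 141.240.0.0/12 (H7) depth=12
  - 104.128.0.0/9 clear@9
  + 174.27.193.0/28 (H1) depth=28
  + 0.0.0.0/0 (H6) depth=0
  lookup 131.103.26.151: bits 1000 walk d0:H6→d1:-→d2:-→d3:-→d4:- -> H6
  lookup 174.27.193.0: bits 1010111000011011110000010000 walk d0:H6→d1:-→d2:-→d3:-→d4:-→d5:-→d6:-→d7:-→d8:H1→d9:-→d10:-→d11:-→d12:H0→d13:-→d14:-→d15:-→d16:-→d17:-→d18:-→d19:-→d20:-→d21:-→d22:H3→d23:-→d24:-→d25:-→d26:-→d27:-→d28:H1 -> H1
  lookup 229.12.30.198: bits 1110010100001100000111101100 walk d0:H6→d1:-→d2:-→d3:-→d4:-→d5:-→d6:-→d7:-→d8:-→d9:-→d10:-→d11:-→d12:-→d13:H3→d14:-→d15:-→d16:-→d17:-→d18:-→d19:H6→d20:-→d21:-→d22:-→d23:-→d24:-→d25:-→d26:-→d27:-→d28:H1 -> H1
  + 141.253.120.0/24 (H5) depth=24
  - 104.0.0.0/8 clear@8

== LOOKUPS ==
["H0","H0","H6","H6","H1","H1","H0","H6","H1","H1"]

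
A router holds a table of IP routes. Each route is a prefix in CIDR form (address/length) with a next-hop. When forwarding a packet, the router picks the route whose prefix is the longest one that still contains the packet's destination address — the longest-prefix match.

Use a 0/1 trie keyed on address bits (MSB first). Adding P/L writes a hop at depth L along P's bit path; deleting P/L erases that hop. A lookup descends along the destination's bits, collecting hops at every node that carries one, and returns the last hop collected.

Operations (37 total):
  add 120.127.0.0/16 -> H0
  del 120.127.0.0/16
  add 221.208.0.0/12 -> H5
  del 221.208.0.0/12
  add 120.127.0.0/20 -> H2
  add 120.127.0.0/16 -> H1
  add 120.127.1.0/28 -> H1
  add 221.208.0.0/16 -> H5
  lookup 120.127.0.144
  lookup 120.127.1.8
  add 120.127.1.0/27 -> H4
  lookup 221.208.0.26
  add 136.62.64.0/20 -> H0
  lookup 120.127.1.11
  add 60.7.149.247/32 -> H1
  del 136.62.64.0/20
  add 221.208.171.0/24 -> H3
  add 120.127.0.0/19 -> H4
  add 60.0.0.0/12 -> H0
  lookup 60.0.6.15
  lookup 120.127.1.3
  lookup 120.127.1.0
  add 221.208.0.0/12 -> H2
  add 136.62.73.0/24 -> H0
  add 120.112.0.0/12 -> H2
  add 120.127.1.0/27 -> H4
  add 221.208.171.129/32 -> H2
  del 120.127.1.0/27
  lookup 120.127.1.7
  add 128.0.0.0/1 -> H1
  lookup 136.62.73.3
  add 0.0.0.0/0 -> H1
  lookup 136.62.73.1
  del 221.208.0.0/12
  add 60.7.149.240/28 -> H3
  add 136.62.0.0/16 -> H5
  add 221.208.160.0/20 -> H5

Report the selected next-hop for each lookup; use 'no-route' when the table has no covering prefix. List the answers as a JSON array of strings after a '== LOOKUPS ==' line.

Apply in order:
  + 120.127.0.0/16 (H0) depth=16
  - 120.127.0.0/16 clear@16
  + 221.208.0.0/12 (H5) depth=12
  - 221.208.0.0/12 clear@12
  + 120.127.0.0/20 (H2) depth=20
  + 120.127.0.0/16 (H1) depth=16
  + 120.127.1.0/28 (H1) depth=28
  + 221.208.0.0/16 (H5) depth=16
  Q 120.127.0.144: descend 01111000011111110000000 ; hops seen [H1,H2] ; pick H2
  Q 120.127.1.8: descend 0111100001111111000000010000 ; hops seen [H1,H2,H1] ; pick H1
  + 120.127.1.0/27 (H4) depth=27
  Q 221.208.0.26: descend 1101110111010000 ; hops seen [H5] ; pick H5
  + 136.62.64.0/20 (H0) depth=20
  Q 120.127.1.11: descend 0111100001111111000000010000 ; hops seen [H1,H2,H4,H1] ; pick H1
  + 60.7.149.247/32 (H1) depth=32
  - 136.62.64.0/20 clear@20
  + 221.208.171.0/24 (H3) depth=24
  + 120.127.0.0/19 (H4) depth=19
  + 60.0.0.0/12 (H0) depth=12
  Q 60.0.6.15: descend 0011110000000 ; hops seen [H0] ; pick H0
  Q 120.127.1.3: descend 0111100001111111000000010000 ; hops seen [H1,H4,H2,H4,H1] ; pick H1
  Q 120.127.1.0: descend 0111100001111111000000010000 ; hops seen [H1,H4,H2,H4,H1] ; pick H1
  + 221.208.0.0/12 (H2) depth=12
  + 136.62.73.0/24 (H0) depth=24
  + 120.112.0.0/12 (H2) depth=12
  + 120.127.1.0/27 (H4) depth=27
  + 221.208.171.129/32 (H2) depth=32
  - 120.127.1.0/27 clear@27
  Q 120.127.1.7: descend 0111100001111111000000010000 ; hops seen [H2,H1,H4,H2,H1] ; pick H1
  + 128.0.0.0/1 (H1) depth=1
  Q 136.62.73.3: descend 100010000011111001001001 ; hops seen [H1,H0] ; pick H0
  + 0.0.0.0/0 (H1) depth=0
  Q 136.62.73.1: descend 100010000011111001001001 ; hops seen [H1,H1,H0] ; pick H0
  - 221.208.0.0/12 clear@12
  + 60.7.149.240/28 (H3) depth=28
  + 136.62.0.0/16 (H5) depth=16
  + 221.208.160.0/20 (H5) depth=20

== LOOKUPS ==
["H2","H1","H5","H1","H0","H1","H1","H1","H0","H0"]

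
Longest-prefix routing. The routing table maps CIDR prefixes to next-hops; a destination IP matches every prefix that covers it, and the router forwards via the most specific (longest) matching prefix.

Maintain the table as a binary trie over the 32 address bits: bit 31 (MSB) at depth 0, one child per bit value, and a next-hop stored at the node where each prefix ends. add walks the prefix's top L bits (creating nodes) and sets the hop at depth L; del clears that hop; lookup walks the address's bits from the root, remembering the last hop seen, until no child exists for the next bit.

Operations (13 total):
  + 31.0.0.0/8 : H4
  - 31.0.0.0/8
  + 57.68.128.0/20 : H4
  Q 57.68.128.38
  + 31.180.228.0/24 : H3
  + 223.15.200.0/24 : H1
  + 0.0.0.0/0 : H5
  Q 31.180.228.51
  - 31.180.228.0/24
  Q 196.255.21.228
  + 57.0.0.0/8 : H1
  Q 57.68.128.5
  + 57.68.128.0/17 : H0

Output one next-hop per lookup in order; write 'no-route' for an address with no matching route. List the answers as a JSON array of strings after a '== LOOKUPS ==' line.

Apply in order:
  + 31.0.0.0/8 (H4) depth=8
  del 31.0.0.0/8 (clear depth 8)
  + 57.68.128.0/20 (H4) depth=20
  lookup 57.68.128.38: bits 00111001010001001000 walk d0:-→d1:-→d2:-→d3:-→d4:-→d5:-→d6:-→d7:-→d8:-→d9:-→d10:-→d11:-→d12:-→d13:-→d14:-→d15:-→d16:-→d17:-→d18:-→d19:-→d20:H4 -> H4
  + 31.180.228.0/24 (H3) depth=24
  + 223.15.200.0/24 (H1) depth=24
  + 0.0.0.0/0 (H5) depth=0
  lookup 31.180.228.51: bits 000111111011010011100100 walk d0:H5→d1:-→d2:-→d3:-→d4:-→d5:-→d6:-→d7:-→d8:-→d9:-→d10:-→d11:-→d12:-→d13:-→d14:-→d15:-→d16:-→d17:-→d18:-→d19:-→d20:-→d21:-→d22:-→d23:-→d24:H3 -> H3
  del 31.180.228.0/24 (clear depth 24)
  lookup 196.255.21.228: bits 110 walk d0:H5→d1:-→d2:-→d3:- -> H5
  + 57.0.0.0/8 (H1) depth=8
  lookup 57.68.128.5: bits 00111001010001001000 walk d0:H5→d1:-→d2:-→d3:-→d4:-→d5:-→d6:-→d7:-→d8:H1→d9:-→d10:-→d11:-→d12:-→d13:-→d14:-→d15:-→d16:-→d17:-→d18:-→d19:-→d20:H4 -> H4
  + 57.68.128.0/17 (H0) depth=17

== LOOKUPS ==
["H4","H3","H5","H4"]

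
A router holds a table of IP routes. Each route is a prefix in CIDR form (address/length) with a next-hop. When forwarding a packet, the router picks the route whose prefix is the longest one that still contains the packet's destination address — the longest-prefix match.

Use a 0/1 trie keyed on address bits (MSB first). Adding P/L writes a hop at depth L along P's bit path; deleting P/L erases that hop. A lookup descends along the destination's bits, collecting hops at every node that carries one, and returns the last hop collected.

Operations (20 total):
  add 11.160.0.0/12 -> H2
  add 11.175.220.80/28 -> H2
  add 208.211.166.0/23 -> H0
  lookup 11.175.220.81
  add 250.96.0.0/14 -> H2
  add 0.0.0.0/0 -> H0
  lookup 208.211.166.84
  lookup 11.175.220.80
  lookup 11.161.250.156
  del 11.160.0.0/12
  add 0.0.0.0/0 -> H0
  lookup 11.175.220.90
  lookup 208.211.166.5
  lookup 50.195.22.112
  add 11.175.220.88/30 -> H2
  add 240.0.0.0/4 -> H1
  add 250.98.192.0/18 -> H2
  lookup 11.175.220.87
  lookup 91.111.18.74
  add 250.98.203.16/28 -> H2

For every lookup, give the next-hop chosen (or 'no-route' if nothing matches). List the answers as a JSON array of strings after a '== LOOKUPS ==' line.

Process each operation:
  add 11.160.0.0/12 -> H2 at depth 12
  add 11.175.220.80/28 -> H2 at depth 28
  add 208.211.166.0/23 -> H0 at depth 23
  Q 11.175.220.81: descend 0000101110101111110111000101 ; hops seen [H2,H2] ; pick H2
  add 250.96.0.0/14 -> H2 at depth 14
  add 0.0.0.0/0 -> H0 at depth 0
  Q 208.211.166.84: descend 11010000110100111010011 ; hops seen [H0,H0] ; pick H0
  Q 11.175.220.80: descend 0000101110101111110111000101 ; hops seen [H0,H2,H2] ; pick H2
  Q 11.161.250.156: descend 000010111010 ; hops seen [H0,H2] ; pick H2
  - 11.160.0.0/12 clear@12
  add 0.0.0.0/0 -> H0 at depth 0
  Q 11.175.220.90: descend 0000101110101111110111000101 ; hops seen [H0,H2] ; pick H2
  Q 208.211.166.5: descend 11010000110100111010011 ; hops seen [H0,H0] ; pick H0
  Q 50.195.22.112: descend 00 ; hops seen [H0] ; pick H0
  add 11.175.220.88/30 -> H2 at depth 30
  add 240.0.0.0/4 -> H1 at depth 4
  add 250.98.192.0/18 -> H2 at depth 18
  Q 11.175.220.87: descend 0000101110101111110111000101 ; hops seen [H0,H2] ; pick H2
  Q 91.111.18.74: descend 0 ; hops seen [H0] ; pick H0
  add 250.98.203.16/28 -> H2 at depth 28

== LOOKUPS ==
["H2","H0","H2","H2","H2","H0","H0","H2","H0"]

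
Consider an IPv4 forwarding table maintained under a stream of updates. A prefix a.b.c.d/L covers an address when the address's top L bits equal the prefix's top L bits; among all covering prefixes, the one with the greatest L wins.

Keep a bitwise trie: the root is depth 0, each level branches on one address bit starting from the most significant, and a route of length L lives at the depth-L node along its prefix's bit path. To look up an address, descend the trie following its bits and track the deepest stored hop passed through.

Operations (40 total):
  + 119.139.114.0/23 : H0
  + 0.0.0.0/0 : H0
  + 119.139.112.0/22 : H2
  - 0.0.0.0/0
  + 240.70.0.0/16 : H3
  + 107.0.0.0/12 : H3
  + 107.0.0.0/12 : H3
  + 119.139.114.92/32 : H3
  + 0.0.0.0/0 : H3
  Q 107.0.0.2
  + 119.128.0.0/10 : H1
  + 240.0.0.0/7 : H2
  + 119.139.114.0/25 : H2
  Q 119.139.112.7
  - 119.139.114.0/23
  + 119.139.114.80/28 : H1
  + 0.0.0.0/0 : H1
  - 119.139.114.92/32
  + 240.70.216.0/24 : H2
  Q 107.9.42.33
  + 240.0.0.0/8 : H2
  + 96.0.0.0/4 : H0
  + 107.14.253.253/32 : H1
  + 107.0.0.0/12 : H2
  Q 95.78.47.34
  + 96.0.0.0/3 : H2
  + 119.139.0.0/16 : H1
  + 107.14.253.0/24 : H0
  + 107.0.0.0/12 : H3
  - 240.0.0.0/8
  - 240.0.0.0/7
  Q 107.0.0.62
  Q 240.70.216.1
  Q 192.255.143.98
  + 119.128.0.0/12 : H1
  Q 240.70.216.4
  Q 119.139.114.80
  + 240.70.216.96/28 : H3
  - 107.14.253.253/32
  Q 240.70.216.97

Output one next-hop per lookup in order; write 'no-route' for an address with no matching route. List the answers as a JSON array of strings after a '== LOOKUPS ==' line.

Apply in order:
  + 119.139.114.0/23 (H0) depth=23
  + 0.0.0.0/0 (H0) depth=0
  + 119.139.112.0/22 (H2) depth=22
  - 0.0.0.0/0 clear@0
  + 240.70.0.0/16 (H3) depth=16
  + 107.0.0.0/12 (H3) depth=12
  + 107.0.0.0/12 (H3) depth=12
  + 119.139.114.92/32 (H3) depth=32
  + 0.0.0.0/0 (H3) depth=0
  ? 107.0.0.2  path d0:H3→d1:-→d2:-→d3:-→d4:-→d5:-→d6:-→d7:-→d8:-→d9:-→d10:-→d11:-→d12:H3  best=H3
  + 119.128.0.0/10 (H1) depth=10
  + 240.0.0.0/7 (H2) depth=7
  + 119.139.114.0/25 (H2) depth=25
  ? 119.139.112.7  path d0:H3→d1:-→d2:-→d3:-→d4:-→d5:-→d6:-→d7:-→d8:-→d9:-→d10:H1→d11:-→d12:-→d13:-→d14:-→d15:-→d16:-→d17:-→d18:-→d19:-→d20:-→d21:-→d22:H2  best=H2
  - 119.139.114.0/23 clear@23
  + 119.139.114.80/28 (H1) depth=28
  + 0.0.0.0/0 (H1) depth=0
  - 119.139.114.92/32 clear@32
  + 240.70.216.0/24 (H2) depth=24
  ? 107.9.42.33  path d0:H1→d1:-→d2:-→d3:-→d4:-→d5:-→d6:-→d7:-→d8:-→d9:-→d10:-→d11:-→d12:H3  best=H3
  + 240.0.0.0/8 (H2) depth=8
  + 96.0.0.0/4 (H0) depth=4
  + 107.14.253.253/32 (H1) depth=32
  + 107.0.0.0/12 (H2) depth=12
  ? 95.78.47.34  path d0:H1→d1:-→d2:-  best=H1
  + 96.0.0.0/3 (H2) depth=3
  + 119.139.0.0/16 (H1) depth=16
  + 107.14.253.0/24 (H0) depth=24
  + 107.0.0.0/12 (H3) depth=12
  - 240.0.0.0/8 clear@8
  - 240.0.0.0/7 clear@7
  ? 107.0.0.62  path d0:H1→d1:-→d2:-→d3:H2→d4:H0→d5:-→d6:-→d7:-→d8:-→d9:-→d10:-→d11:-→d12:H3  best=H3
  ? 240.70.216.1  path d0:H1→d1:-→d2:-→d3:-→d4:-→d5:-→d6:-→d7:-→d8:-→d9:-→d10:-→d11:-→d12:-→d13:-→d14:-→d15:-→d16:H3→d17:-→d18:-→d19:-→d20:-→d21:-→d22:-→d23:-→d24:H2  best=H2
  ? 192.255.143.98  path d0:H1→d1:-→d2:-  best=H1
  + 119.128.0.0/12 (H1) depth=12
  ? 240.70.216.4  path d0:H1→d1:-→d2:-→d3:-→d4:-→d5:-→d6:-→d7:-→d8:-→d9:-→d10:-→d11:-→d12:-→d13:-→d14:-→d15:-→d16:H3→d17:-→d18:-→d19:-→d20:-→d21:-→d22:-→d23:-→d24:H2  best=H2
  ? 119.139.114.80  path d0:H1→d1:-→d2:-→d3:H2→d4:-→d5:-→d6:-→d7:-→d8:-→d9:-→d10:H1→d11:-→d12:H1→d13:-→d14:-→d15:-→d16:H1→d17:-→d18:-→d19:-→d20:-→d21:-→d22:H2→d23:-→d24:-→d25:H2→d26:-→d27:-→d28:H1  best=H1
  + 240.70.216.96/28 (H3) depth=28
  - 107.14.253.253/32 clear@32
  ? 240.70.216.97  path d0:H1→d1:-→d2:-→d3:-→d4:-→d5:-→d6:-→d7:-→d8:-→d9:-→d10:-→d11:-→d12:-→d13:-→d14:-→d15:-→d16:H3→d17:-→d18:-→d19:-→d20:-→d21:-→d22:-→d23:-→d24:H2→d25:-→d26:-→d27:-→d28:H3  best=H3

== LOOKUPS ==
["H3","H2","H3","H1","H3","H2","H1","H2","H1","H3"]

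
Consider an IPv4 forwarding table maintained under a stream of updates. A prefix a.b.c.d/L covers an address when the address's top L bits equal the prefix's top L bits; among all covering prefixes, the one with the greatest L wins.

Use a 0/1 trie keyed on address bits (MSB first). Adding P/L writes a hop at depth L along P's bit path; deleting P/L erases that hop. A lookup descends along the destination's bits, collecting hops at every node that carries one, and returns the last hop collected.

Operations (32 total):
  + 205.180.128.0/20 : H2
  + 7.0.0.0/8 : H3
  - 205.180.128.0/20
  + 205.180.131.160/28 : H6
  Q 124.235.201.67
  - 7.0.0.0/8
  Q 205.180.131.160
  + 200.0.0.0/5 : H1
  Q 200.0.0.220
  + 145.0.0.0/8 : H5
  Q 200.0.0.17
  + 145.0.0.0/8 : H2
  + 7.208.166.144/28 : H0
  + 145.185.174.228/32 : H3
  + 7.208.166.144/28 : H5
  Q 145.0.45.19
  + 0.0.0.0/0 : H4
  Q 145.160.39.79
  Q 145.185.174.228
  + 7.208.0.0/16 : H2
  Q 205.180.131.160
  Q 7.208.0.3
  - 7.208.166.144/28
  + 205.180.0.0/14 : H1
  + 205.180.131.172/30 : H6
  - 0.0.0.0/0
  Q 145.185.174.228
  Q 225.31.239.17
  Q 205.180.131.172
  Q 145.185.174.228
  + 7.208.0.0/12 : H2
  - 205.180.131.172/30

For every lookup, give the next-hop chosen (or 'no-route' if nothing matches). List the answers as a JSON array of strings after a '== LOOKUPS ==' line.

Process each operation:
  + 205.180.128.0/20 (H2) depth=20
  + 7.0.0.0/8 (H3) depth=8
  - 205.180.128.0/20 clear@20
  + 205.180.131.160/28 (H6) depth=28
  Q 124.235.201.67: descend 0 ; hops seen [∅] ; pick no-route
  - 7.0.0.0/8 clear@8
  Q 205.180.131.160: descend 1100110110110100100000111010 ; hops seen [H6] ; pick H6
  + 200.0.0.0/5 (H1) depth=5
  Q 200.0.0.220: descend 11001 ; hops seen [H1] ; pick H1
  + 145.0.0.0/8 (H5) depth=8
  Q 200.0.0.17: descend 11001 ; hops seen [H1] ; pick H1
  + 145.0.0.0/8 (H2) depth=8
  + 7.208.166.144/28 (H0) depth=28
  + 145.185.174.228/32 (H3) depth=32
  + 7.208.166.144/28 (H5) depth=28
  Q 145.0.45.19: descend 10010001 ; hops seen [H2] ; pick H2
  + 0.0.0.0/0 (H4) depth=0
  Q 145.160.39.79: descend 10010001101 ; hops seen [H4,H2] ; pick H2
  Q 145.185.174.228: descend 10010001101110011010111011100100 ; hops seen [H4,H2,H3] ; pick H3
  + 7.208.0.0/16 (H2) depth=16
  Q 205.180.131.160: descend 1100110110110100100000111010 ; hops seen [H4,H1,H6] ; pick H6
  Q 7.208.0.3: descend 0000011111010000 ; hops seen [H4,H2] ; pick H2
  - 7.208.166.144/28 clear@28
  + 205.180.0.0/14 (H1) depth=14
  + 205.180.131.172/30 (H6) depth=30
  - 0.0.0.0/0 clear@0
  Q 145.185.174.228: descend 10010001101110011010111011100100 ; hops seen [H2,H3] ; pick H3
  Q 225.31.239.17: descend 11 ; hops seen [∅] ; pick no-route
  Q 205.180.131.172: descend 110011011011010010000011101011 ; hops seen [H1,H1,H6,H6] ; pick H6
  Q 145.185.174.228: descend 10010001101110011010111011100100 ; hops seen [H2,H3] ; pick H3
  + 7.208.0.0/12 (H2) depth=12
  - 205.180.131.172/30 clear@30

== LOOKUPS ==
["no-route","H6","H1","H1","H2","H2","H3","H6","H2","H3","no-route","H6","H3"]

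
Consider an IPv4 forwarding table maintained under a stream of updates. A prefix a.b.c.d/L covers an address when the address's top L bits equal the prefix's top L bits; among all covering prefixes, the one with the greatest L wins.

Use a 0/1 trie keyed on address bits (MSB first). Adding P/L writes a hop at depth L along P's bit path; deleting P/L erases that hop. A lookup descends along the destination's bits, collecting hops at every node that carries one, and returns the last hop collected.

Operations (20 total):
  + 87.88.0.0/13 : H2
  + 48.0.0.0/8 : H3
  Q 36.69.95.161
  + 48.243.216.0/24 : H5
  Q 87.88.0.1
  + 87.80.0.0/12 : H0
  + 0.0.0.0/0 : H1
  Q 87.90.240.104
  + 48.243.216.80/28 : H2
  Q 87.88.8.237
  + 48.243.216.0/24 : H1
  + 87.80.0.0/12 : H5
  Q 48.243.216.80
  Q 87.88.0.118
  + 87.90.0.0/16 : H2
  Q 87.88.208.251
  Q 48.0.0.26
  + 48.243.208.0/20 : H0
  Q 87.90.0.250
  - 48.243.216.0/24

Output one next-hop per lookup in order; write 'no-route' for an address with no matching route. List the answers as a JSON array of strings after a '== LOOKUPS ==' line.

Process each operation:
  add 87.88.0.0/13 -> H2 at depth 13
  add 48.0.0.0/8 -> H3 at depth 8
  Q 36.69.95.161: descend 001 ; hops seen [∅] ; pick no-route
  add 48.243.216.0/24 -> H5 at depth 24
  Q 87.88.0.1: descend 0101011101011 ; hops seen [H2] ; pick H2
  add 87.80.0.0/12 -> H0 at depth 12
  add 0.0.0.0/0 -> H1 at depth 0
  Q 87.90.240.104: descend 0101011101011 ; hops seen [H1,H0,H2] ; pick H2
  add 48.243.216.80/28 -> H2 at depth 28
  Q 87.88.8.237: descend 0101011101011 ; hops seen [H1,H0,H2] ; pick H2
  add 48.243.216.0/24 -> H1 at depth 24
  add 87.80.0.0/12 -> H5 at depth 12
  Q 48.243.216.80: descend 0011000011110011110110000101 ; hops seen [H1,H3,H1,H2] ; pick H2
  Q 87.88.0.118: descend 0101011101011 ; hops seen [H1,H5,H2] ; pick H2
  add 87.90.0.0/16 -> H2 at depth 16
  Q 87.88.208.251: descend 01010111010110 ; hops seen [H1,H5,H2] ; pick H2
  Q 48.0.0.26: descend 00110000 ; hops seen [H1,H3] ; pick H3
  add 48.243.208.0/20 -> H0 at depth 20
  Q 87.90.0.250: descend 0101011101011010 ; hops seen [H1,H5,H2,H2] ; pick H2
  del 48.243.216.0/24 (clear depth 24)

== LOOKUPS ==
["no-route","H2","H2","H2","H2","H2","H2","H3","H2"]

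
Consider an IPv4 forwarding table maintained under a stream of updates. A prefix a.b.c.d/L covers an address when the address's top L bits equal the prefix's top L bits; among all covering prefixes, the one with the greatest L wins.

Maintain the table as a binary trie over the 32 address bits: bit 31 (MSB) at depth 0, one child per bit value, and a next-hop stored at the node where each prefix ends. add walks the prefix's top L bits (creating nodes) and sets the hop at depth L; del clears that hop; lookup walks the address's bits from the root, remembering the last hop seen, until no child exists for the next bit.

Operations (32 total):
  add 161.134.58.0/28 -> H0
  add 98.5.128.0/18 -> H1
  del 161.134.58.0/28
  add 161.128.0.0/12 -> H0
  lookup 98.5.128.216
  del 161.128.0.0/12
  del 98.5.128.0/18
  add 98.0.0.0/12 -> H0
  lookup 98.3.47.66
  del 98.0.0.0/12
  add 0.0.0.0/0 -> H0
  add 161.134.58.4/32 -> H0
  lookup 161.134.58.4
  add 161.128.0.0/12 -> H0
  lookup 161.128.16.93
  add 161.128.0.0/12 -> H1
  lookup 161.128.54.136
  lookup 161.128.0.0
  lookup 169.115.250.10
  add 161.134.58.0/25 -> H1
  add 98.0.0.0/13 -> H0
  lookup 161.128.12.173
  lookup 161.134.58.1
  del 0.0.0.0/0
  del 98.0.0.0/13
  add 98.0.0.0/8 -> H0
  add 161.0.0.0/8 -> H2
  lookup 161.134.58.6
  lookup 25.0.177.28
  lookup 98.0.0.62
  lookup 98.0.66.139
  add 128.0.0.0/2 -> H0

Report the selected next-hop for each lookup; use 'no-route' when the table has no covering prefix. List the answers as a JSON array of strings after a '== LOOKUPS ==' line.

Trace:
  add 161.134.58.0/28 -> H0 at depth 28
  add 98.5.128.0/18 -> H1 at depth 18
  del 161.134.58.0/28 (clear depth 28)
  add 161.128.0.0/12 -> H0 at depth 12
  Q 98.5.128.216: descend 011000100000010110 ; hops seen [H1] ; pick H1
  del 161.128.0.0/12 (clear depth 12)
  del 98.5.128.0/18 (clear depth 18)
  add 98.0.0.0/12 -> H0 at depth 12
  Q 98.3.47.66: descend 0110001000000 ; hops seen [H0] ; pick H0
  del 98.0.0.0/12 (clear depth 12)
  add 0.0.0.0/0 -> H0 at depth 0
  add 161.134.58.4/32 -> H0 at depth 32
  Q 161.134.58.4: descend 10100001100001100011101000000100 ; hops seen [H0,H0] ; pick H0
  add 161.128.0.0/12 -> H0 at depth 12
  Q 161.128.16.93: descend 1010000110000 ; hops seen [H0,H0] ; pick H0
  add 161.128.0.0/12 -> H1 at depth 12
  Q 161.128.54.136: descend 1010000110000 ; hops seen [H0,H1] ; pick H1
  Q 161.128.0.0: descend 1010000110000 ; hops seen [H0,H1] ; pick H1
  Q 169.115.250.10: descend 1010 ; hops seen [H0] ; pick H0
  add 161.134.58.0/25 -> H1 at depth 25
  add 98.0.0.0/13 -> H0 at depth 13
  Q 161.128.12.173: descend 1010000110000 ; hops seen [H0,H1] ; pick H1
  Q 161.134.58.1: descend 10100001100001100011101000000 ; hops seen [H0,H1,H1] ; pick H1
  del 0.0.0.0/0 (clear depth 0)
  del 98.0.0.0/13 (clear depth 13)
  add 98.0.0.0/8 -> H0 at depth 8
  add 161.0.0.0/8 -> H2 at depth 8
  Q 161.134.58.6: descend 101000011000011000111010000001 ; hops seen [H2,H1,H1] ; pick H1
  Q 25.0.177.28: descend 0 ; hops seen [∅] ; pick no-route
  Q 98.0.0.62: descend 0110001000000 ; hops seen [H0] ; pick H0
  Q 98.0.66.139: descend 0110001000000 ; hops seen [H0] ; pick H0
  add 128.0.0.0/2 -> H0 at depth 2

== LOOKUPS ==
["H1","H0","H0","H0","H1","H1","H0","H1","H1","H1","no-route","H0","H0"]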